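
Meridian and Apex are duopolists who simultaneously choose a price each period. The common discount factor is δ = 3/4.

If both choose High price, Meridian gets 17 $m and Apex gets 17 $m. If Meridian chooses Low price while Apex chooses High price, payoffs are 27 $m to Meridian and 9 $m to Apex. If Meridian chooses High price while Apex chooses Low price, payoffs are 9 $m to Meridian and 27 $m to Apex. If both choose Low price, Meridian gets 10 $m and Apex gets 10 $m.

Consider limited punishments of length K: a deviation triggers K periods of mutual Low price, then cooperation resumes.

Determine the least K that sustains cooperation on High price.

3

IC: δ(1−δ^K)/(1−δ) ≥ (27−17)/(17−10) = 10/7.
With δ = 3/4: need 1 − δ^K ≥ 10/7·(1−3/4)/(3/4), i.e. δ^K ≤ 0.5238.
Since (3/4)^2 = 0.5625 and (3/4)^3 = 0.4219, the smallest such K is 3.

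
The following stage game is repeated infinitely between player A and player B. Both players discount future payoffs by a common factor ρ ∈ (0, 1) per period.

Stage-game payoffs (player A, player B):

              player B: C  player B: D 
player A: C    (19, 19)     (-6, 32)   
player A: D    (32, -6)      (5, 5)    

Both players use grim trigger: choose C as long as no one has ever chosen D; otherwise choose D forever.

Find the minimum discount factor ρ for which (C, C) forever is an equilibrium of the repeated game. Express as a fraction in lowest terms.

13/27

One-period gain from deviating is 32 − 19 = 13. The loss is 19 − 5 = 14 in every subsequent period, with present value 14·ρ/(1−ρ).
Deviation is unprofitable when 14·ρ/(1−ρ) ≥ 13, i.e. ρ/(1−ρ) ≥ 13/14.
Equivalently ρ ≥ 13/(13+14) = 13/27.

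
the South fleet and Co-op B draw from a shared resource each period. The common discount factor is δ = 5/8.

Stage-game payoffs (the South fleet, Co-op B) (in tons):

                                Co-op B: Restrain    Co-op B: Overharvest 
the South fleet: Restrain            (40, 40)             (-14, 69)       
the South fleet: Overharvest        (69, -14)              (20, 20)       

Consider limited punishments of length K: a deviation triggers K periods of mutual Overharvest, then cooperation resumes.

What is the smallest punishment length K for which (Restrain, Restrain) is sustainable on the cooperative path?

IC: δ(1−δ^K)/(1−δ) ≥ (69−40)/(40−20) = 29/20.
With δ = 5/8: need 1 − δ^K ≥ 29/20·(1−5/8)/(5/8), i.e. δ^K ≤ 0.1300.
Since (5/8)^4 = 0.1526 and (5/8)^5 = 0.0954, the smallest such K is 5.

5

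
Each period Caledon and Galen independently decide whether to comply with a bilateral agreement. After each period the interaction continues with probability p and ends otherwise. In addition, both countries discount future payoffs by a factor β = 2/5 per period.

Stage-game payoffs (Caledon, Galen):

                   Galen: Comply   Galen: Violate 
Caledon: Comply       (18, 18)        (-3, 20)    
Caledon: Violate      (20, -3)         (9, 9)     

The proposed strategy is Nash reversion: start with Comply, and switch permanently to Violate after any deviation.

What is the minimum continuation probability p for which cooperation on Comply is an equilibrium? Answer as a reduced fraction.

Expected continuation weight on next period's payoff is β·p = 2/5·p, which plays the role of the discount factor.
Cooperation requires 2/5·p ≥ (20−18)/(20−9) = 2/11, hence p ≥ 5/11.

5/11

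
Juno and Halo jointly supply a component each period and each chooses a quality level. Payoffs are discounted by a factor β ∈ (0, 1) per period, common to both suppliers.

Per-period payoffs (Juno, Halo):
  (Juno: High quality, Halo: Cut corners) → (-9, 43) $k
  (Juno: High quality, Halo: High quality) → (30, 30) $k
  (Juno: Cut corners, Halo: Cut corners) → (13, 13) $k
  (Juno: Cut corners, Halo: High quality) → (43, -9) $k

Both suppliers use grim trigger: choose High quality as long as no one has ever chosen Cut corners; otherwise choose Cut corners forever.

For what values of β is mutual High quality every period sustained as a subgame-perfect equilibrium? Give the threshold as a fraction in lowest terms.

13/30

One-period gain from deviating is 43 − 30 = 13. The loss is 30 − 13 = 17 in every subsequent period, with present value 17·β/(1−β).
Deviation is unprofitable when 17·β/(1−β) ≥ 13, i.e. β/(1−β) ≥ 13/17.
Equivalently β ≥ 13/(13+17) = 13/30.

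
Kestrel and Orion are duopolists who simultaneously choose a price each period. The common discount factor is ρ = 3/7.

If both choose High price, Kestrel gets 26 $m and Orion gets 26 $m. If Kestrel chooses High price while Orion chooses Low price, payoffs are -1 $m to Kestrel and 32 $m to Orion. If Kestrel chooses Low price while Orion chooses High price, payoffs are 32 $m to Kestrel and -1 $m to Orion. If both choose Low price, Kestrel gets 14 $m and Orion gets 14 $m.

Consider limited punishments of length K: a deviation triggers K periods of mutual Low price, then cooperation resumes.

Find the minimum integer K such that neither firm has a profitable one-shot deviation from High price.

2

Need Σ_{k=1}^{K} ρ^k ≥ (32−26)/(26−14) = 0.5000 at ρ = 3/7.
At K = 1 the sum is 0.4286 < 0.5000; at K = 2 it is 0.6122 ≥ 0.5000.
So the minimum punishment length is K = 2.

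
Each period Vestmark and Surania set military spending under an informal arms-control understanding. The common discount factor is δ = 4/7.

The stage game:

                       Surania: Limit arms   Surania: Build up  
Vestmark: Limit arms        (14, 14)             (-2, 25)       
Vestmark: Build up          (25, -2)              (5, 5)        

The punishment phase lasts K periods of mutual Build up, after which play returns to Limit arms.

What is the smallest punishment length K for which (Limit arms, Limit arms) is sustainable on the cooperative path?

5

Need Σ_{k=1}^{K} δ^k ≥ (25−14)/(14−5) = 1.2222 at δ = 4/7.
At K = 4 the sum is 1.1912 < 1.2222; at K = 5 it is 1.2521 ≥ 1.2222.
So the minimum punishment length is K = 5.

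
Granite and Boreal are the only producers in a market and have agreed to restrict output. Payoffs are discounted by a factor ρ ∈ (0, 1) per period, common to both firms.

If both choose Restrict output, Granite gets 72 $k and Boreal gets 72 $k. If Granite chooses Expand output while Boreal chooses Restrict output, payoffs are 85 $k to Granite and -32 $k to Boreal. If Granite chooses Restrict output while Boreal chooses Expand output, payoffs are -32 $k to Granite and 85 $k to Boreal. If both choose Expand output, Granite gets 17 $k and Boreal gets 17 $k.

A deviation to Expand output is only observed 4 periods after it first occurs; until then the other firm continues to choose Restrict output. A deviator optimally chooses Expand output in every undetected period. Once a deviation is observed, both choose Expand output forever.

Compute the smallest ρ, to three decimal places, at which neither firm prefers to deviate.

Deviating for the 4 undetected periods gains 85−72 = 13 per period over cooperation, then loses 72−17 = 55 per period forever once punishment starts.
Gain: 13(1 + ρ + … + ρ^3); loss: 55·ρ^4/(1−ρ).
No profitable deviation ⇔ 13(1−ρ^4) ≤ 55·ρ^4, i.e. ρ^4 ≥ 13/(13+55) = 13/68.
Hence ρ ≥ (13/68)^(1/4) ≈ 0.661.

0.661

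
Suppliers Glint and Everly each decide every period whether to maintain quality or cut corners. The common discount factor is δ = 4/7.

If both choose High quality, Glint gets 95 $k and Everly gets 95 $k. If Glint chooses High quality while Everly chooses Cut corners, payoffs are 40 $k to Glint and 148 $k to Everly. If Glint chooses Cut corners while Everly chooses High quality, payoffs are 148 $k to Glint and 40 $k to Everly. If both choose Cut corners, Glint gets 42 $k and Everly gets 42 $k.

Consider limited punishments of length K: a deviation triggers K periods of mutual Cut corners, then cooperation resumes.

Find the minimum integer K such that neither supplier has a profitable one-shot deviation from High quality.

3

IC: δ(1−δ^K)/(1−δ) ≥ (148−95)/(95−42) = 1.
With δ = 4/7: need 1 − δ^K ≥ 1·(1−4/7)/(4/7), i.e. δ^K ≤ 0.2500.
Since (4/7)^2 = 0.3265 and (4/7)^3 = 0.1866, the smallest such K is 3.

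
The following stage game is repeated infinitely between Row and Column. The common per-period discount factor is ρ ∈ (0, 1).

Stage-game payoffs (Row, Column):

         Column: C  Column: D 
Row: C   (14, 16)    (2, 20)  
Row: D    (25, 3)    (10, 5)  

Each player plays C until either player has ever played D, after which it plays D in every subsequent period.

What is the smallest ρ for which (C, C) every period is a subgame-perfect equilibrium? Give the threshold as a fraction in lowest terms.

11/15

Row: cooperation gives 14 each period; deviation gives 25 once then 10 forever.
  14/(1−ρ) ≥ 25 + 10ρ/(1−ρ) ⇒ ρ ≥ 11/15.
Column: cooperation gives 16 each period; deviation gives 20 once then 5 forever.
  ρ ≥ 4/15.
Both must hold, so the binding constraint is Row's: ρ ≥ 11/15.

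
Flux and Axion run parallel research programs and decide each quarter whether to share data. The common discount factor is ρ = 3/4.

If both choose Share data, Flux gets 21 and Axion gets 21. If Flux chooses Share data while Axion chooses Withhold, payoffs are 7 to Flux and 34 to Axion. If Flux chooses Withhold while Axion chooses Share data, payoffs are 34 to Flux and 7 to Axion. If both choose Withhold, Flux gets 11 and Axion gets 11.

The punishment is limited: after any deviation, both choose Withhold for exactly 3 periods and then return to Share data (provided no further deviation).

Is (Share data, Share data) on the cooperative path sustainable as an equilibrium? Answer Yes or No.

Comparing payoff streams over the 4 periods until play realigns: cooperate → 21(1+ρ+…+ρ^3); deviate → 34 + 11(ρ+…+ρ^3).
Cooperation is sustained iff (21−11)(ρ+…+ρ^3) ≥ 34−21.
ρ+…+ρ^3 = 3/4·(1−(3/4)^3)/(1−3/4) = 1.7344, and (34−21)/(21−11) = 1.3000.
1.7344 ≥ 1.3000, so cooperation is sustainable.

Yes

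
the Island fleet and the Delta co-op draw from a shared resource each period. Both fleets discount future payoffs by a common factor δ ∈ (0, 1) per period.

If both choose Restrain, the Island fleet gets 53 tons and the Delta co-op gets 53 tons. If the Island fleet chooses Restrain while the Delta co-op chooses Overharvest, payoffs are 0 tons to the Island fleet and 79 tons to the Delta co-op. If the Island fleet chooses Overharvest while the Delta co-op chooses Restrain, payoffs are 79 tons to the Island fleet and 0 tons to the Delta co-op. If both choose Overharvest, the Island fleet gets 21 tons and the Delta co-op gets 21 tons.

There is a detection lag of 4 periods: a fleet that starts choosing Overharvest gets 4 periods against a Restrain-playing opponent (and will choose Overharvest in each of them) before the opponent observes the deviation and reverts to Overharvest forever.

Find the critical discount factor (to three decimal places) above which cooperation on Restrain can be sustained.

A deviator earns 79 for 4 periods, then 21 forever; cooperating earns 53 forever. Multiplying the IC by (1−δ):
53 ≥ 79(1−δ^4) + 21δ^4, so 58·δ^4 ≥ 26 and δ^4 ≥ 13/29.
δ ≥ (13/29)^(1/4) ≈ 0.818.

0.818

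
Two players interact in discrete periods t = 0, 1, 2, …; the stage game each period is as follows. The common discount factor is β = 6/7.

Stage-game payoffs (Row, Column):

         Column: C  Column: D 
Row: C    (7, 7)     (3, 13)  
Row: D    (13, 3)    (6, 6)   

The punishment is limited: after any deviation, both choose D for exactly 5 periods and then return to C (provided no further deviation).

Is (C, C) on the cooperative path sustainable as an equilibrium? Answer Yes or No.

No

IC: β+…+β^5 ≥ (13−7)/(7−6) = 6.
At β = 6/7: partial sum = 3.2240 < 6.0000. Cooperation not sustainable.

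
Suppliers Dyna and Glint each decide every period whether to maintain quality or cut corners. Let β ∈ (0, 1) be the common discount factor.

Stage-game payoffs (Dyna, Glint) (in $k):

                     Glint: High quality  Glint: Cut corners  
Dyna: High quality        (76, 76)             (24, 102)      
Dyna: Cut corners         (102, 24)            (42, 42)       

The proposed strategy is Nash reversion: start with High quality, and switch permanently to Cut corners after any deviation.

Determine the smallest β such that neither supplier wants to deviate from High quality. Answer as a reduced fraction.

13/30

One-period gain from deviating is 102 − 76 = 26. The loss is 76 − 42 = 34 in every subsequent period, with present value 34·β/(1−β).
Deviation is unprofitable when 34·β/(1−β) ≥ 26, i.e. β/(1−β) ≥ 13/17.
Equivalently β ≥ 26/(26+34) = 13/30.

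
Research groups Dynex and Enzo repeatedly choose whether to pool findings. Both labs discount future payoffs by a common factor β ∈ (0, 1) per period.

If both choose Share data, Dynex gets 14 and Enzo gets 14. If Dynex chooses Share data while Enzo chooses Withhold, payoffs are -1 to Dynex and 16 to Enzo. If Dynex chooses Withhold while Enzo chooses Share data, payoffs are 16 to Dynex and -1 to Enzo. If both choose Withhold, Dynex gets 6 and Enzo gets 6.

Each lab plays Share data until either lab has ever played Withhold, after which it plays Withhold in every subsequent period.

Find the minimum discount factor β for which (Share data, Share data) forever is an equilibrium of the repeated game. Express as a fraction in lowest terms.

1/5

One-period gain from deviating is 16 − 14 = 2. The loss is 14 − 6 = 8 in every subsequent period, with present value 8·β/(1−β).
Deviation is unprofitable when 8·β/(1−β) ≥ 2, i.e. β/(1−β) ≥ 1/4.
Equivalently β ≥ 2/(2+8) = 1/5.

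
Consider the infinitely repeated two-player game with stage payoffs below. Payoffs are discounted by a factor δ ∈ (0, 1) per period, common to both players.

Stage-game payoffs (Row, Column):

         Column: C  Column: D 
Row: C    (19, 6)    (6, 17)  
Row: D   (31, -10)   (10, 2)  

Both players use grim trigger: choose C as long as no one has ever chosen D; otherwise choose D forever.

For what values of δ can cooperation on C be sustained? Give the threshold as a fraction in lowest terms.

11/15

Row's threshold: (31−19)/(31−10) = 4/7.
Column's threshold: (17−6)/(17−2) = 11/15.
4/7 < 11/15, so Column binds and δ* = 11/15.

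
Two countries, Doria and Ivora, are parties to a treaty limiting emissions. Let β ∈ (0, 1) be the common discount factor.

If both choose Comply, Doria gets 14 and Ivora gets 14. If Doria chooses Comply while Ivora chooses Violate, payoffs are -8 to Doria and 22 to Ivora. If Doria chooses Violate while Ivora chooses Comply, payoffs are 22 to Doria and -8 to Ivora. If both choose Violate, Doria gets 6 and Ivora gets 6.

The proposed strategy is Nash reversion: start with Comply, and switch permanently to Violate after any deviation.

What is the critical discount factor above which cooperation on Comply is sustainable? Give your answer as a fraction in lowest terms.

1/2

14/(1−β) ≥ 22 + 6β/(1−β)
14 ≥ 22 − 16β
β ≥ 8/16 = 1/2.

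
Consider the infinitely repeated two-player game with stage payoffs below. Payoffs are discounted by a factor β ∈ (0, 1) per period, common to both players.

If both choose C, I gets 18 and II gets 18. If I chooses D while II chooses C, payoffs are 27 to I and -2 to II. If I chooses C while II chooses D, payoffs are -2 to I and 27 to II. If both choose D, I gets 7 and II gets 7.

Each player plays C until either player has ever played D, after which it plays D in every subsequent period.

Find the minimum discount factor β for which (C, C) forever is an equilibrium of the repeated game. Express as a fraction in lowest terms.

9/20

Cooperation forever yields 18 each period: 18/(1−β).
Deviating yields 27 once, then 7 forever: 27 + 7β/(1−β).
No profitable deviation requires 18/(1−β) ≥ 27 + 7β/(1−β).
Multiplying by (1−β): 18 ≥ 27(1−β) + 7β = 27 − 20β.
So 20β ≥ 9, i.e. β ≥ 9/20.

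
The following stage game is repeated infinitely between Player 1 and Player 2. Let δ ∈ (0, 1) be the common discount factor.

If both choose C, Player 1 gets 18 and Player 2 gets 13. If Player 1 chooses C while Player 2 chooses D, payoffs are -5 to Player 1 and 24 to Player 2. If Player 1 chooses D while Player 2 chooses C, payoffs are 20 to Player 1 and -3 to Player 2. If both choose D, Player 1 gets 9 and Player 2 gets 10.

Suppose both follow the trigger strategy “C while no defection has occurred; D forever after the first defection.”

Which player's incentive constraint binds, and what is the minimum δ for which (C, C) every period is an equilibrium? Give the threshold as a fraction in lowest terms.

Player 2; δ ≥ 11/14

Player 1: cooperation gives 18 each period; deviation gives 20 once then 9 forever.
  18/(1−δ) ≥ 20 + 9δ/(1−δ) ⇒ δ ≥ 2/11.
Player 2: cooperation gives 13 each period; deviation gives 24 once then 10 forever.
  δ ≥ 11/14.
Both must hold, so the binding constraint is Player 2's: δ ≥ 11/14.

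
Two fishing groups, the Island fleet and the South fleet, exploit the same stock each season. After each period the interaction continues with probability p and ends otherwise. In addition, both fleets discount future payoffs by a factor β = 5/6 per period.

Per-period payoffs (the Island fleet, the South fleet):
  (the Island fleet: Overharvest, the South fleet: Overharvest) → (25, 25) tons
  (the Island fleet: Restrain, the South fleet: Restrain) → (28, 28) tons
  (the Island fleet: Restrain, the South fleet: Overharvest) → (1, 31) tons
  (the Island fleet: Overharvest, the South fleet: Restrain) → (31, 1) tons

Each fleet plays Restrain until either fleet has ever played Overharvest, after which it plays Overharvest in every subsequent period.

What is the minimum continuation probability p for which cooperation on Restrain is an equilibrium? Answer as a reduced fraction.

With continuation probability p and discount β, the effective per-period discount factor is βp.
Grim-trigger IC: βp ≥ (31−28)/(31−25) = 1/2.
So p ≥ (1/2)/(5/6) = 3/5.

3/5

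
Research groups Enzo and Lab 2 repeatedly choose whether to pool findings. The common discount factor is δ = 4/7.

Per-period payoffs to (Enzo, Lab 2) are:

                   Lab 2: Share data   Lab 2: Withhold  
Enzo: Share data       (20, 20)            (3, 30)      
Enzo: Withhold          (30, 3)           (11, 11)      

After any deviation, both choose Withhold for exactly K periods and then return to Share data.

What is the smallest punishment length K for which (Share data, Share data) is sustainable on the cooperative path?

Need Σ_{k=1}^{K} δ^k ≥ (30−20)/(20−11) = 1.1111 at δ = 4/7.
At K = 3 the sum is 1.0845 < 1.1111; at K = 4 it is 1.1912 ≥ 1.1111.
So the minimum punishment length is K = 4.

4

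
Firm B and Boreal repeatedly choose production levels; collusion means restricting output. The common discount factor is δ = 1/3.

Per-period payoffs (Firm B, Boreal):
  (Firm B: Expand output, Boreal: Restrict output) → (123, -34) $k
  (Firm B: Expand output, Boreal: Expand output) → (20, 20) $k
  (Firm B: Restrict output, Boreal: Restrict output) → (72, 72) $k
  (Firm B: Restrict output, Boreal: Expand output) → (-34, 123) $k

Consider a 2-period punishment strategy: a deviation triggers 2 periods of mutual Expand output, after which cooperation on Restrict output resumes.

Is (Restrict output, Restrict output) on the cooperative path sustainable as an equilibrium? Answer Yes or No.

No

IC: δ+…+δ^2 ≥ (123−72)/(72−20) = 51/52.
At δ = 1/3: partial sum = 0.4444 < 0.9808. Cooperation not sustainable.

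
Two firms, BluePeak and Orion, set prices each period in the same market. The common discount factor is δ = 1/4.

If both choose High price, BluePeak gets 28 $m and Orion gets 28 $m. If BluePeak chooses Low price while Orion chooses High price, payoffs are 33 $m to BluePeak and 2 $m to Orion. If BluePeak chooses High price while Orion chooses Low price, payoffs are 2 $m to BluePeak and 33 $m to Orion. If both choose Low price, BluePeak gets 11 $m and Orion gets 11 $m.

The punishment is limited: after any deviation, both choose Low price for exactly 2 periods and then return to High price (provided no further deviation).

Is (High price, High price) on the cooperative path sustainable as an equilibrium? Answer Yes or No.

Yes

IC: δ+…+δ^2 ≥ (33−28)/(28−11) = 5/17.
At δ = 1/4: partial sum = 0.3125 ≥ 0.2941. Cooperation sustainable.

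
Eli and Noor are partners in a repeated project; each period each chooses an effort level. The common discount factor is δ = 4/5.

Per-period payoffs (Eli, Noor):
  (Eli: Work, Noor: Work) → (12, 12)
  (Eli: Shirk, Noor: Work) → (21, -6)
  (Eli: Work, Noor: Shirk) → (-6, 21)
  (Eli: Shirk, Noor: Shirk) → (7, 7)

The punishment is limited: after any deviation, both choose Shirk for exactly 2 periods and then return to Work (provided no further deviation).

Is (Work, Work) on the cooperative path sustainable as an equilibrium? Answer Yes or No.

No

Comparing payoff streams over the 3 periods until play realigns: cooperate → 12(1+δ+…+δ^2); deviate → 21 + 7(δ+…+δ^2).
Cooperation is sustained iff (12−7)(δ+…+δ^2) ≥ 21−12.
δ+…+δ^2 = 4/5·(1−(4/5)^2)/(1−4/5) = 1.4400, and (21−12)/(12−7) = 1.8000.
1.4400 < 1.8000, so cooperation is not sustainable.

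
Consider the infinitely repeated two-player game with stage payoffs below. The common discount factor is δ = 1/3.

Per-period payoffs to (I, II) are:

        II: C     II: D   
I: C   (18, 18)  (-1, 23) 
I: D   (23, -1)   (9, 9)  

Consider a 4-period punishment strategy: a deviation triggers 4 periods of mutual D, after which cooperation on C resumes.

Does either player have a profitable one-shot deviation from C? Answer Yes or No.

Yes

Comparing payoff streams over the 5 periods until play realigns: cooperate → 18(1+δ+…+δ^4); deviate → 23 + 9(δ+…+δ^4).
Cooperation is sustained iff (18−9)(δ+…+δ^4) ≥ 23−18.
δ+…+δ^4 = 1/3·(1−(1/3)^4)/(1−1/3) = 0.4938, and (23−18)/(18−9) = 0.5556.
0.4938 < 0.5556, so cooperation is not sustainable.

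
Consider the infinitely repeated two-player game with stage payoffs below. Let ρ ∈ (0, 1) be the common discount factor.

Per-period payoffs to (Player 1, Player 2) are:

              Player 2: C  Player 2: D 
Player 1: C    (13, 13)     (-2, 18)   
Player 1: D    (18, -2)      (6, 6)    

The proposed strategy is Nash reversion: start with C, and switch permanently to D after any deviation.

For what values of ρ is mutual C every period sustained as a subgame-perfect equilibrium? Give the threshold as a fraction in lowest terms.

One-period gain from deviating is 18 − 13 = 5. The loss is 13 − 6 = 7 in every subsequent period, with present value 7·ρ/(1−ρ).
Deviation is unprofitable when 7·ρ/(1−ρ) ≥ 5, i.e. ρ/(1−ρ) ≥ 5/7.
Equivalently ρ ≥ 5/(5+7) = 5/12.

5/12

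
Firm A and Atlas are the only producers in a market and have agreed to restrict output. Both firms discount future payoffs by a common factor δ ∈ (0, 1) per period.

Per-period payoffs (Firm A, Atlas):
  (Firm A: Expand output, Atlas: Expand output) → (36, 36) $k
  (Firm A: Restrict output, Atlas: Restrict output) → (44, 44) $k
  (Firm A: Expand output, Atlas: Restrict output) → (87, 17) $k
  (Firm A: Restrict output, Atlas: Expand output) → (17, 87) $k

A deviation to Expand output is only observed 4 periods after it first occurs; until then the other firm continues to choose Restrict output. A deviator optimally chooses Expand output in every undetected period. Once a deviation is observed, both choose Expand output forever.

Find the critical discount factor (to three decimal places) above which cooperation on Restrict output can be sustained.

0.958

The best deviation is to choose Expand output for all 4 undetected periods, earning 87 each, then 36 forever once detected.
Deviation value: 87(1−δ^4)/(1−δ) + 36δ^4/(1−δ); cooperation value: 44/(1−δ).
IC: 44 ≥ 87(1−δ^4) + 36δ^4 = 87 − 51δ^4.
So δ^4 ≥ 43/51, giving δ ≥ (43/51)^(1/4) ≈ 0.958.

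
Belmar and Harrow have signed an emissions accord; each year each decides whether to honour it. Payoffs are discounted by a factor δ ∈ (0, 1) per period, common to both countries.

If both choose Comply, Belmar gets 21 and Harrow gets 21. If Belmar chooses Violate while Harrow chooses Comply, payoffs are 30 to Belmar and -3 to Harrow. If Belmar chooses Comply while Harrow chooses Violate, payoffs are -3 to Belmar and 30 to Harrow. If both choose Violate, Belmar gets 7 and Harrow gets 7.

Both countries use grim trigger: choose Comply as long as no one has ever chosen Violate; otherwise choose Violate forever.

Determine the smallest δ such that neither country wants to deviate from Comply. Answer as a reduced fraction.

9/23

Under grim trigger the critical discount factor is (T−C)/(T−P) with T = 30, C = 21, P = 7.
δ* = (30−21)/(30−7) = 9/23.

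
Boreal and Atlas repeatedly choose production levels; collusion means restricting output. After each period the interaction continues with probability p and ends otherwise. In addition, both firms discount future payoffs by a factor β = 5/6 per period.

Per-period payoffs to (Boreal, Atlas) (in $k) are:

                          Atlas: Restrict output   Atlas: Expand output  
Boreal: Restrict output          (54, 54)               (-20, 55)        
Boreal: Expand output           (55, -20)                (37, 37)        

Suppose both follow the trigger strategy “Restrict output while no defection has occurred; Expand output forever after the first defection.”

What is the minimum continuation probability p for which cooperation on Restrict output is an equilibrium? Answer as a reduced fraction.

Expected continuation weight on next period's payoff is β·p = 5/6·p, which plays the role of the discount factor.
Cooperation requires 5/6·p ≥ (55−54)/(55−37) = 1/18, hence p ≥ 1/15.

1/15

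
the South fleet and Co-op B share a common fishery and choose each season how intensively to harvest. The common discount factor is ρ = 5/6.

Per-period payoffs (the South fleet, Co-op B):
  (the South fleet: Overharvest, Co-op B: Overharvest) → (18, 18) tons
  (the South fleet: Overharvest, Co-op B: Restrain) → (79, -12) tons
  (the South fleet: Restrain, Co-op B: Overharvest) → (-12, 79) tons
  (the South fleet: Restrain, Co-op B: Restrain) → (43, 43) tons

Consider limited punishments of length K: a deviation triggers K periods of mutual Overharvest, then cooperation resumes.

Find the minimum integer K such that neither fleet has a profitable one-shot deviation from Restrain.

2

IC: ρ(1−ρ^K)/(1−ρ) ≥ (79−43)/(43−18) = 36/25.
With ρ = 5/6: need 1 − ρ^K ≥ 36/25·(1−5/6)/(5/6), i.e. ρ^K ≤ 0.7120.
Since (5/6)^1 = 0.8333 and (5/6)^2 = 0.6944, the smallest such K is 2.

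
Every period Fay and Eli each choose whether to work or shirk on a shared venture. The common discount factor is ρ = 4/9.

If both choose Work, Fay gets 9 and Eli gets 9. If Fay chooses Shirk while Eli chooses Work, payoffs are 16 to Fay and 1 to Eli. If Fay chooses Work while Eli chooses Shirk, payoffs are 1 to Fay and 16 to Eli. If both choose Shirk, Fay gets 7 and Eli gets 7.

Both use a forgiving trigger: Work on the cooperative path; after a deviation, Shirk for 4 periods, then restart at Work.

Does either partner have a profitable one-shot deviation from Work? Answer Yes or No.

A one-shot deviation gives 16 now, then 7 for 4 periods, then back to 9.
Gain from deviating: (16−9) today; loss: (9−7) in each of the next 4 periods.
No-deviation condition: (9−7)(ρ+…+ρ^4) ≥ 16−9, i.e. ρ+…+ρ^4 ≥ 7/2.
At ρ = 4/9: ρ+…+ρ^4 = 0.7688 < 3.5000.
So cooperation is not sustainable.

Yes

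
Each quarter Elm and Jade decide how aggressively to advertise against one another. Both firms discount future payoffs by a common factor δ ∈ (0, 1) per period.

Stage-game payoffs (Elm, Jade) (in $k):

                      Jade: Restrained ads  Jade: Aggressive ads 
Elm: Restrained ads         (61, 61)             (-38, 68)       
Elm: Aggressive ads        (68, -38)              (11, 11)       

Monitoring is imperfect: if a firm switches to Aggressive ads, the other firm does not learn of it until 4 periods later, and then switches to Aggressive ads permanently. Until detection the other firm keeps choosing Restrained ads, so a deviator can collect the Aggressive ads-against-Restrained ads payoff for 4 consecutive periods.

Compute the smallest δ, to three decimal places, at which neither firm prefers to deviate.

0.592

Deviating for the 4 undetected periods gains 68−61 = 7 per period over cooperation, then loses 61−11 = 50 per period forever once punishment starts.
Gain: 7(1 + δ + … + δ^3); loss: 50·δ^4/(1−δ).
No profitable deviation ⇔ 7(1−δ^4) ≤ 50·δ^4, i.e. δ^4 ≥ 7/(7+50) = 7/57.
Hence δ ≥ (7/57)^(1/4) ≈ 0.592.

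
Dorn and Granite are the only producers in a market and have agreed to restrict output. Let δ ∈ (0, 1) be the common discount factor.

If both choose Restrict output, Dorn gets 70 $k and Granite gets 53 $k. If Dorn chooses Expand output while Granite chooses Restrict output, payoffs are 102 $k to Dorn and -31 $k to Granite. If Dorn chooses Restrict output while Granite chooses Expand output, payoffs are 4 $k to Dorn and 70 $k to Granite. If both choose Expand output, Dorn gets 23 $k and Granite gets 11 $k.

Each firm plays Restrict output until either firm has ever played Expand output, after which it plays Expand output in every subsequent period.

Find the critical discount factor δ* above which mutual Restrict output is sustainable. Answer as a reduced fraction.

32/79

For Dorn: deviation gain 102−70 = 32, per-period punishment loss 70−23 = 47. IC gives δ ≥ 32/79.
For Granite: gain 17, loss 42 per period, so δ ≥ 17/59.
The tighter constraint is Dorn's, so cooperation needs δ ≥ 32/79.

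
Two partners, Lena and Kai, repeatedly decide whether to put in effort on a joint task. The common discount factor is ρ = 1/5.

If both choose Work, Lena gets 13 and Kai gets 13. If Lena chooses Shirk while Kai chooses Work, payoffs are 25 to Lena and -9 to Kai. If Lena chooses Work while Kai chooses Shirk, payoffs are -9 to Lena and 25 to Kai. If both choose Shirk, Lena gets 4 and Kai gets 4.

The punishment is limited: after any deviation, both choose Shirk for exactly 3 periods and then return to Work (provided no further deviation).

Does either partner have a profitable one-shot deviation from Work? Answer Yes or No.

Yes

Comparing payoff streams over the 4 periods until play realigns: cooperate → 13(1+ρ+…+ρ^3); deviate → 25 + 4(ρ+…+ρ^3).
Cooperation is sustained iff (13−4)(ρ+…+ρ^3) ≥ 25−13.
ρ+…+ρ^3 = 1/5·(1−(1/5)^3)/(1−1/5) = 0.2480, and (25−13)/(13−4) = 1.3333.
0.2480 < 1.3333, so cooperation is not sustainable.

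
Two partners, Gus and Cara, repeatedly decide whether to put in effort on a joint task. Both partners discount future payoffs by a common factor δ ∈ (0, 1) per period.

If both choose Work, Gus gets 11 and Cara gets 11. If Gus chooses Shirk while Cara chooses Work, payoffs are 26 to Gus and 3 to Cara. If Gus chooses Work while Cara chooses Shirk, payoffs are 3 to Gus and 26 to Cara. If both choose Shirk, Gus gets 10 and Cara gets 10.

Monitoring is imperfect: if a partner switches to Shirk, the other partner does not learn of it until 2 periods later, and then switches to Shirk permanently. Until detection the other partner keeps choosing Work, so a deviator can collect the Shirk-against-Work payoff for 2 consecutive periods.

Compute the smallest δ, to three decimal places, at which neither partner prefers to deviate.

0.968

A deviator earns 26 for 2 periods, then 10 forever; cooperating earns 11 forever. Multiplying the IC by (1−δ):
11 ≥ 26(1−δ^2) + 10δ^2, so 16·δ^2 ≥ 15 and δ^2 ≥ 15/16.
δ ≥ (15/16)^(1/2) ≈ 0.968.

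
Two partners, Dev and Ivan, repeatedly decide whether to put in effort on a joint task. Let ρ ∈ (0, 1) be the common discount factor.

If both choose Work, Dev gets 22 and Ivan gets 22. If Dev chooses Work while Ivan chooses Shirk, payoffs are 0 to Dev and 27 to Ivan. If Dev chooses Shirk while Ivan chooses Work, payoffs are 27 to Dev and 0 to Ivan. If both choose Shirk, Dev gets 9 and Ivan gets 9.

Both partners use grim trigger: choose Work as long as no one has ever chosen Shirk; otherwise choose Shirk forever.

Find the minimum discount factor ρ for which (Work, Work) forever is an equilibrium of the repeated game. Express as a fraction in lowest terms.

5/18

Under grim trigger the critical discount factor is (T−C)/(T−P) with T = 27, C = 22, P = 9.
ρ* = (27−22)/(27−9) = 5/18.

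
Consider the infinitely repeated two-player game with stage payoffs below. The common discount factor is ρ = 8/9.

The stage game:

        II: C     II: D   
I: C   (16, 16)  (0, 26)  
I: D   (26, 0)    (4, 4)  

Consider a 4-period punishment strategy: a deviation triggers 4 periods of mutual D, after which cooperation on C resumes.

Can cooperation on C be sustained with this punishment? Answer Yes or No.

IC: ρ+…+ρ^4 ≥ (26−16)/(16−4) = 5/6.
At ρ = 8/9: partial sum = 3.0056 ≥ 0.8333. Cooperation sustainable.

Yes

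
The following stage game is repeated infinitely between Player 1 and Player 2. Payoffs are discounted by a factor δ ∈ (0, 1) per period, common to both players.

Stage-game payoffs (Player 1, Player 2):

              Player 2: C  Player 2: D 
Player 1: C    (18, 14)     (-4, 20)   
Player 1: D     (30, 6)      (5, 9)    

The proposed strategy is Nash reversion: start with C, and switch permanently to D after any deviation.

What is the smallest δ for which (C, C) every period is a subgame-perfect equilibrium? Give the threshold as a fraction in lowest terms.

Player 1's threshold: (30−18)/(30−5) = 12/25.
Player 2's threshold: (20−14)/(20−9) = 6/11.
12/25 < 6/11, so Player 2 binds and δ* = 6/11.

6/11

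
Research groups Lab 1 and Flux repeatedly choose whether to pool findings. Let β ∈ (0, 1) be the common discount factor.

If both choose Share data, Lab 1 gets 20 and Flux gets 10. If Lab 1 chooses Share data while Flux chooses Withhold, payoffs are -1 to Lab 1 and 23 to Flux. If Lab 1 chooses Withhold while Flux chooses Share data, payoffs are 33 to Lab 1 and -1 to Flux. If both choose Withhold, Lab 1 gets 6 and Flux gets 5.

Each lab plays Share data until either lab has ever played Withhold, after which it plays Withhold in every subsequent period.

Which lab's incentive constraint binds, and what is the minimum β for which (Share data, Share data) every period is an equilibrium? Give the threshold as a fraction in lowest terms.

Lab 1: cooperation gives 20 each period; deviation gives 33 once then 6 forever.
  20/(1−β) ≥ 33 + 6β/(1−β) ⇒ β ≥ 13/27.
Flux: cooperation gives 10 each period; deviation gives 23 once then 5 forever.
  β ≥ 13/18.
Both must hold, so the binding constraint is Flux's: β ≥ 13/18.

Flux; β ≥ 13/18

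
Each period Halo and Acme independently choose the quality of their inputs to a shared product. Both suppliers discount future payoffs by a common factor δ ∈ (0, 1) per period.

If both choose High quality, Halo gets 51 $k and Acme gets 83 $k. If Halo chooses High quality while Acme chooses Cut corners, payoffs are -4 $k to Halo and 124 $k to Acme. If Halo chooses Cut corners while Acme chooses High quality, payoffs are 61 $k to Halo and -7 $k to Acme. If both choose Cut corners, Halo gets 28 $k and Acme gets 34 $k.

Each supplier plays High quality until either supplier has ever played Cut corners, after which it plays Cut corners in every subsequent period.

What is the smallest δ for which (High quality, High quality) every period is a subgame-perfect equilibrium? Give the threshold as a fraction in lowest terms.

Halo's threshold: (61−51)/(61−28) = 10/33.
Acme's threshold: (124−83)/(124−34) = 41/90.
10/33 < 41/90, so Acme binds and δ* = 41/90.

41/90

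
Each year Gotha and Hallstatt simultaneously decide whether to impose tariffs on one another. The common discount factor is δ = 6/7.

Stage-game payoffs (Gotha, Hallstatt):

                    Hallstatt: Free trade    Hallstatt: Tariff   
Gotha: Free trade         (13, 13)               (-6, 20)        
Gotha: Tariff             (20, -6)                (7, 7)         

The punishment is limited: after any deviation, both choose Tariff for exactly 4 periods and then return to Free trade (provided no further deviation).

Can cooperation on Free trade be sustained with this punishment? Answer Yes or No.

IC: δ+…+δ^4 ≥ (20−13)/(13−7) = 7/6.
At δ = 6/7: partial sum = 2.7613 ≥ 1.1667. Cooperation sustainable.

Yes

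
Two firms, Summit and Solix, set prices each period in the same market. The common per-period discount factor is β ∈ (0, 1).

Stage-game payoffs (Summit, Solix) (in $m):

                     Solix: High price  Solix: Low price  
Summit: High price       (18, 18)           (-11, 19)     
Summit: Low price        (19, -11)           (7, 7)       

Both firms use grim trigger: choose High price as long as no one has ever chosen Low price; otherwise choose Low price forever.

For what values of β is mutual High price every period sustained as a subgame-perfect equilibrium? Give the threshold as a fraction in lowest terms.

Under grim trigger the critical discount factor is (T−C)/(T−P) with T = 19, C = 18, P = 7.
β* = (19−18)/(19−7) = 1/12.

1/12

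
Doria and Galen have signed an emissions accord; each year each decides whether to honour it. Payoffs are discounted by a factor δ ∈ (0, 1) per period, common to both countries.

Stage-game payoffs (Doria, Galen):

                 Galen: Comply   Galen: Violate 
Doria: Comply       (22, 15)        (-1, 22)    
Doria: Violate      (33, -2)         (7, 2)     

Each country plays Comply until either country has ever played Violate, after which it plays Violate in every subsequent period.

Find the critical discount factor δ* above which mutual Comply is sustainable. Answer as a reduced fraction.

11/26

Doria: cooperation gives 22 each period; deviation gives 33 once then 7 forever.
  22/(1−δ) ≥ 33 + 7δ/(1−δ) ⇒ δ ≥ 11/26.
Galen: cooperation gives 15 each period; deviation gives 22 once then 2 forever.
  δ ≥ 7/20.
Both must hold, so the binding constraint is Doria's: δ ≥ 11/26.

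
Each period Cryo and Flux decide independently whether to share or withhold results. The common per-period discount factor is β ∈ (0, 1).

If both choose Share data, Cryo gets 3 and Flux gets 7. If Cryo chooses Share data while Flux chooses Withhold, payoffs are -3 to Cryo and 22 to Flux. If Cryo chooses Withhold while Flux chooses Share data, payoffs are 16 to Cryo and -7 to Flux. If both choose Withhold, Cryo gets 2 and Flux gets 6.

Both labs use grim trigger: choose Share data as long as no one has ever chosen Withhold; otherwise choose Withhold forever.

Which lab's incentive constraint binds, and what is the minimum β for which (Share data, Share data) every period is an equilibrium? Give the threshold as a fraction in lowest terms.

Cryo's threshold: (16−3)/(16−2) = 13/14.
Flux's threshold: (22−7)/(22−6) = 15/16.
13/14 < 15/16, so Flux binds and β* = 15/16.

Flux; β ≥ 15/16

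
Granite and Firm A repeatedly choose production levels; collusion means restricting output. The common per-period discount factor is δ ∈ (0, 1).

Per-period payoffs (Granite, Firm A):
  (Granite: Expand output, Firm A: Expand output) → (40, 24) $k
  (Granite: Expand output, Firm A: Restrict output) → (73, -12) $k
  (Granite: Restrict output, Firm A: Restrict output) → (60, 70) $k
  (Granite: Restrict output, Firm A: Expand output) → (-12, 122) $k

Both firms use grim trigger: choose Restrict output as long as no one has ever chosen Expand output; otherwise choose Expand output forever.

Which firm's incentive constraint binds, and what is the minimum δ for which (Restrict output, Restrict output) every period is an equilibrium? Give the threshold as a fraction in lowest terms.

Granite's threshold: (73−60)/(73−40) = 13/33.
Firm A's threshold: (122−70)/(122−24) = 26/49.
13/33 < 26/49, so Firm A binds and δ* = 26/49.

Firm A; δ ≥ 26/49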